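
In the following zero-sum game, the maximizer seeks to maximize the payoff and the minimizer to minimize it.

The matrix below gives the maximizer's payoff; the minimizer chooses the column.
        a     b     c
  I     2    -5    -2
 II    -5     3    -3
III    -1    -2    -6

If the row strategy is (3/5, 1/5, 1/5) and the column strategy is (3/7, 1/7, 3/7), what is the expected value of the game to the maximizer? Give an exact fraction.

-59/35

Against (3/7, 1/7, 3/7), each row's expected payoff is I: -5/7; II: -3; III: -23/7.
Taking the (3/5, 1/5, 1/5)-weighted average: (3/5)·(-5/7) + (1/5)·(-3) + (1/5)·(-23/7) = -59/35.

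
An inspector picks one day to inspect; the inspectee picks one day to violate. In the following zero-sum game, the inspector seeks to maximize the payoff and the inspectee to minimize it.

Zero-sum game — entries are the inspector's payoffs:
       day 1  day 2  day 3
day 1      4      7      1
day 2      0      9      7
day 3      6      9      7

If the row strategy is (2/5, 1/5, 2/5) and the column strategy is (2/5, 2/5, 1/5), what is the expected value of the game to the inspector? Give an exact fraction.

Against (2/5, 2/5, 1/5), each row's expected payoff is day 1: 23/5; day 2: 5; day 3: 37/5.
Taking the (2/5, 1/5, 2/5)-weighted average: (2/5)·(23/5) + (1/5)·(5) + (2/5)·(37/5) = 29/5.

29/5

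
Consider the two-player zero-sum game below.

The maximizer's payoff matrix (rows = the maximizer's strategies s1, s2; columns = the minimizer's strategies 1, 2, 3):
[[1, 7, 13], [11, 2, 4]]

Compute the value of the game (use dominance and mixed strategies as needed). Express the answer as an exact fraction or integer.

Column 3 is strictly dominated by 2 for the minimizer (it gives the maximizer more in every row).
The remaining 2×2 game on (s1, s2) × (1, 2) has no saddle point. Let the maximizer play s1 with probability p; indifference gives p + 11(1−p) = 7p + 2(1−p), so p = 3/5.
Similarly the minimizer's optimal q on 1 is 1/3, and the value is 1·(1/3) + (7)·(2/3) = 5.

5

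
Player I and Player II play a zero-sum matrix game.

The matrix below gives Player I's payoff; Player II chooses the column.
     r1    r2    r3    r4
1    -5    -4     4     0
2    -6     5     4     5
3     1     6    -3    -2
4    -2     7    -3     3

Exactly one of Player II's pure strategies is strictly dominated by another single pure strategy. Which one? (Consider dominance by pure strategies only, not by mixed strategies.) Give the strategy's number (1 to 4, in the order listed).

2

Player II prefers columns that give Player I less. Compare r2 with r1: -5 < -4, -6 < 5, 1 < 6, -2 < 7.
So r1 strictly dominates r2 for Player II; r2 is strictly dominated.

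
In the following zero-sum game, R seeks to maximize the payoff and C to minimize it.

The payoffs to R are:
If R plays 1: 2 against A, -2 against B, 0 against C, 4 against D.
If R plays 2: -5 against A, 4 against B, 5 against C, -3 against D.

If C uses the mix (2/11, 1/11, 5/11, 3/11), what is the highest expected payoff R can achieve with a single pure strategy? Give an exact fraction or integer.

1: (2)·(2/11) + (-2)·(1/11) + (0)·(5/11) + (4)·(3/11) = 14/11.
2: (-5)·(2/11) + (4)·(1/11) + (5)·(5/11) + (-3)·(3/11) = 10/11.
The best pure response is 1 with expected payoff 14/11.

14/11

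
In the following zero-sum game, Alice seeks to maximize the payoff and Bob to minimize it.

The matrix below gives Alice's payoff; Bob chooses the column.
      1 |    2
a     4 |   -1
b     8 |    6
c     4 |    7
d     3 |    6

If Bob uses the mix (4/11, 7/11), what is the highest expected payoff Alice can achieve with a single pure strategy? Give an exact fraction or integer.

a: (4)·(4/11) + (-1)·(7/11) = 9/11.
b: (8)·(4/11) + (6)·(7/11) = 74/11.
c: (4)·(4/11) + (7)·(7/11) = 65/11.
d: (3)·(4/11) + (6)·(7/11) = 54/11.
The best pure response is b with expected payoff 74/11.

74/11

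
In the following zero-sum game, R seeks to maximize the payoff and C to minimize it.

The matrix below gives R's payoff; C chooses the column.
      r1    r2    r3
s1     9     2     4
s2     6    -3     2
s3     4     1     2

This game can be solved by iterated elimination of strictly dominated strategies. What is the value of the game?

2

Row s2 is strictly dominated by row s1 (9>6, 2>-3, 4>2); eliminate s2.
Row s3 is strictly dominated by row s1 (9>4, 2>1, 4>2); eliminate s3.
Column r3 is strictly dominated by r2 for C (2<4); eliminate r3.
Column r1 is strictly dominated by r2 for C (2<9); eliminate r1.
Only (s1, r2) remains, with payoff 2.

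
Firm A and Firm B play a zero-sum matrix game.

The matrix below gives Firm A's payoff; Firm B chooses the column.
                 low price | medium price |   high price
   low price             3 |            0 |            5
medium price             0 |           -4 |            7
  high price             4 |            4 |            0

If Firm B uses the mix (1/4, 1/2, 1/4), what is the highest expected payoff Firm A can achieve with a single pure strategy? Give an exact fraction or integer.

low price: (3)·(1/4) + (0)·(1/2) + (5)·(1/4) = 2.
medium price: (0)·(1/4) + (-4)·(1/2) + (7)·(1/4) = -1/4.
high price: (4)·(1/4) + (4)·(1/2) + (0)·(1/4) = 3.
The best pure response is high price with expected payoff 3.

3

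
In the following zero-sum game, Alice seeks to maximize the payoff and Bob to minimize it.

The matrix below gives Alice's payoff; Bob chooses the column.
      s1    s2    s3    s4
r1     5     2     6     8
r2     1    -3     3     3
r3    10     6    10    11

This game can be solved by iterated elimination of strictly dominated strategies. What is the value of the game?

Row r2 is strictly dominated by row r1 (5>1, 2>-3, 6>3, 8>3); eliminate r2.
Row r1 is strictly dominated by row r3 (10>5, 6>2, 10>6, 11>8); eliminate r1.
Column s4 is strictly dominated by s1 for Bob (10<11); eliminate s4.
Column s3 is strictly dominated by s2 for Bob (6<10); eliminate s3.
Column s1 is strictly dominated by s2 for Bob (6<10); eliminate s1.
Only (r3, s2) remains, with payoff 6.

6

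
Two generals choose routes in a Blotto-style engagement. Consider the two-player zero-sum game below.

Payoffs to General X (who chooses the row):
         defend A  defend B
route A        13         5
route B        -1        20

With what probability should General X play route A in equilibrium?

21/29

Row minima are 5 and -1, so General X's maximin is 5; column maxima are 13 and 20, so General Y's minimax is 13. These differ, so the equilibrium is in mixed strategies.
Let General X play route A with probability p. General Y is indifferent when 13p − (1−p) = 5p + 20(1−p), giving p = 21/29.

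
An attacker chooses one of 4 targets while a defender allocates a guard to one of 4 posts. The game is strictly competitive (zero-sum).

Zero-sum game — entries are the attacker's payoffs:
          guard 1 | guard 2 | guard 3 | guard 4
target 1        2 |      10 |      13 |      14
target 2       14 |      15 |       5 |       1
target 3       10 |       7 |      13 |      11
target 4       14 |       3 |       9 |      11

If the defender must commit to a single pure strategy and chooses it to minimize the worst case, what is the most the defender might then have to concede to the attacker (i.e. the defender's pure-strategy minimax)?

The worst case (largest entry) in each column is guard 1: 14, guard 2: 15, guard 3: 13, guard 4: 14.
The best (smallest) of these is 13.

13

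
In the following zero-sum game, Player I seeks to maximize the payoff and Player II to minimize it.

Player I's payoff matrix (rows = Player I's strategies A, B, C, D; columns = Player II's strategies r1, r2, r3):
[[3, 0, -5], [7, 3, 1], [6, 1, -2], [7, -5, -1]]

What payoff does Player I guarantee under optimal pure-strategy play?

Row minima: -5, 1, -2, -5 → Player I's maximin is 1.
Column maxima: 7, 3, 1 → Player II's minimax is 1.
They coincide at (B, r3), so the value is 1.

1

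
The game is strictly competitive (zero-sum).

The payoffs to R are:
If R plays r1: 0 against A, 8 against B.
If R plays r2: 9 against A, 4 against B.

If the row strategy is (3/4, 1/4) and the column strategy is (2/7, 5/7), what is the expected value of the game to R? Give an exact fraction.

79/14

Against (2/7, 5/7), each row's expected payoff is r1: 40/7; r2: 38/7.
Taking the (3/4, 1/4)-weighted average: (3/4)·(40/7) + (1/4)·(38/7) = 79/14.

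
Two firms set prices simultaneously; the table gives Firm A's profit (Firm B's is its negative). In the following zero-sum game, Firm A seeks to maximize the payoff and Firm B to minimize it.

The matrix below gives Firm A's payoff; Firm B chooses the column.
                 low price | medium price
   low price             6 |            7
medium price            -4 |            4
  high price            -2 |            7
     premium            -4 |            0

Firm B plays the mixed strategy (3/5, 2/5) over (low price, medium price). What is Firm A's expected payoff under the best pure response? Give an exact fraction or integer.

low price: (6)·(3/5) + (7)·(2/5) = 32/5.
medium price: (-4)·(3/5) + (4)·(2/5) = -4/5.
high price: (-2)·(3/5) + (7)·(2/5) = 8/5.
premium: (-4)·(3/5) + (0)·(2/5) = -12/5.
The best pure response is low price with expected payoff 32/5.

32/5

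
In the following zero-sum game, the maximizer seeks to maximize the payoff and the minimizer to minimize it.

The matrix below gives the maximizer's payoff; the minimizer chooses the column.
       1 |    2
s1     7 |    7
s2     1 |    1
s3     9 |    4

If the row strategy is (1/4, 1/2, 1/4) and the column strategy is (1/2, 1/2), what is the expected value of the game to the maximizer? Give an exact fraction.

31/8

Against (1/2, 1/2), each row's expected payoff is s1: 7; s2: 1; s3: 13/2.
Taking the (1/4, 1/2, 1/4)-weighted average: (1/4)·(7) + (1/2)·(1) + (1/4)·(13/2) = 31/8.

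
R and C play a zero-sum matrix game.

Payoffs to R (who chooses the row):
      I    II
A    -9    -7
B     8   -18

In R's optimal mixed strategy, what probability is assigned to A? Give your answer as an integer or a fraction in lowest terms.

13/14

Row minima are -9 and -18, so R's maximin is -9; column maxima are 8 and -7, so C's minimax is -7. These differ, so the equilibrium is in mixed strategies.
Let R play A with probability p. C is indifferent when −9p + 8(1−p) = −7p − 18(1−p), giving p = 13/14.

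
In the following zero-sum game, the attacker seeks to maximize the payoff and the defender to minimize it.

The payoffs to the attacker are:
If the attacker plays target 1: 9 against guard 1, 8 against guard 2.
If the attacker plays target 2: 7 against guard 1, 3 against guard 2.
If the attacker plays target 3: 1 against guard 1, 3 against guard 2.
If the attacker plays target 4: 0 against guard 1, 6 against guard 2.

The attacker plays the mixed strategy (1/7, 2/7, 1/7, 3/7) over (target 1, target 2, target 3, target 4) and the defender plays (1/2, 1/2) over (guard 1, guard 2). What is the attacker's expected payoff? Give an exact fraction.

Against (1/2, 1/2), each row's expected payoff is target 1: 17/2; target 2: 5; target 3: 2; target 4: 3.
Taking the (1/7, 2/7, 1/7, 3/7)-weighted average: (1/7)·(17/2) + (2/7)·(5) + (1/7)·(2) + (3/7)·(3) = 59/14.

59/14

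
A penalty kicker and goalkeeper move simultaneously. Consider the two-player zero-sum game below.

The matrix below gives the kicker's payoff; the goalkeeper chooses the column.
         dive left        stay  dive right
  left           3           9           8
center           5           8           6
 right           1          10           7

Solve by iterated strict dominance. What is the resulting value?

5

Column dive right is strictly dominated by dive left for the goalkeeper (3<8, 5<6, 1<7); eliminate dive right.
Column stay is strictly dominated by dive left for the goalkeeper (3<9, 5<8, 1<10); eliminate stay.
Row right is strictly dominated by row left (3>1); eliminate right.
Row left is strictly dominated by row center (5>3); eliminate left.
Only (center, dive left) remains, with payoff 5.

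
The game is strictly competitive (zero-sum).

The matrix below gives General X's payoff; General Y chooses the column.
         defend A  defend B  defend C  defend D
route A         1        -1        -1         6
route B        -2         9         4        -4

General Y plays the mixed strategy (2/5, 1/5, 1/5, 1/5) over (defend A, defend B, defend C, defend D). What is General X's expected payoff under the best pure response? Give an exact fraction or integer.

6/5

route A: (1)·(2/5) + (-1)·(1/5) + (-1)·(1/5) + (6)·(1/5) = 6/5.
route B: (-2)·(2/5) + (9)·(1/5) + (4)·(1/5) + (-4)·(1/5) = 1.
The best pure response is route A with expected payoff 6/5.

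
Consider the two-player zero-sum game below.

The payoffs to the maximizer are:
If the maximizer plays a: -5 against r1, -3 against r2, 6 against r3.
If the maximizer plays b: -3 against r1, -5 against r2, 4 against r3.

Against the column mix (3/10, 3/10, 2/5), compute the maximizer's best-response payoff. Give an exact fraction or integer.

a: (-5)·(3/10) + (-3)·(3/10) + (6)·(2/5) = 0.
b: (-3)·(3/10) + (-5)·(3/10) + (4)·(2/5) = -4/5.
The best pure response is a with expected payoff 0.

0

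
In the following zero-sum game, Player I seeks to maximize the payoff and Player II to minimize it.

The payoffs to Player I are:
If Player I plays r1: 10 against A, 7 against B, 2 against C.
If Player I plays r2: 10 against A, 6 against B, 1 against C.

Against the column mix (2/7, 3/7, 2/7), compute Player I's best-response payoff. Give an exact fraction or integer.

45/7

r1: (10)·(2/7) + (7)·(3/7) + (2)·(2/7) = 45/7.
r2: (10)·(2/7) + (6)·(3/7) + (1)·(2/7) = 40/7.
The best pure response is r1 with expected payoff 45/7.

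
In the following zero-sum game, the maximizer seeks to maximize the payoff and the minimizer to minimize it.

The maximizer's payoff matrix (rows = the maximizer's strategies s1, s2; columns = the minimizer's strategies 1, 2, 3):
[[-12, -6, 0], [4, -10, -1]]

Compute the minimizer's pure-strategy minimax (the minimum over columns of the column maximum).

-6

The worst case (largest entry) in each column is 1: 4, 2: -6, 3: 0.
The best (smallest) of these is -6.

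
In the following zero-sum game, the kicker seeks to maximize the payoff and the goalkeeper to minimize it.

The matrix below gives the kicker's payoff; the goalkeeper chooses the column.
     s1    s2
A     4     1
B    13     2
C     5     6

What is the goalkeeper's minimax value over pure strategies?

6

The worst case (largest entry) in each column is s1: 13, s2: 6.
The best (smallest) of these is 6.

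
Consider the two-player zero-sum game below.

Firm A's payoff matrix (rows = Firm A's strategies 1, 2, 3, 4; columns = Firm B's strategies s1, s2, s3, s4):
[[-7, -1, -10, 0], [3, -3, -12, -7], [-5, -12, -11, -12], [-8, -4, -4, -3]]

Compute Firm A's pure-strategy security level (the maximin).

The worst-case payoff for each row is 1: -10, 2: -12, 3: -12, 4: -8.
The best of these is -8.

-8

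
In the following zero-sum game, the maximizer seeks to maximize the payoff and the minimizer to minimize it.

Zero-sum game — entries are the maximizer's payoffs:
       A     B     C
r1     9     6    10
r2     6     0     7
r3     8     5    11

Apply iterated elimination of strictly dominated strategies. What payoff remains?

6

Column A is strictly dominated by B for the minimizer (6<9, 0<6, 5<8); eliminate A.
Column C is strictly dominated by B for the minimizer (6<10, 0<7, 5<11); eliminate C.
Row r3 is strictly dominated by row r1 (6>5); eliminate r3.
Row r2 is strictly dominated by row r1 (6>0); eliminate r2.
Only (r1, B) remains, with payoff 6.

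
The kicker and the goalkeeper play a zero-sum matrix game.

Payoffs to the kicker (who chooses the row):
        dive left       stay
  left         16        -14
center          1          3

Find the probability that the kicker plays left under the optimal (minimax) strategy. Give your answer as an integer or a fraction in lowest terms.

1/16

Row minima are -14 and 1, so the kicker's maximin is 1; column maxima are 16 and 3, so the goalkeeper's minimax is 3. These differ, so the equilibrium is in mixed strategies.
Let the kicker play left with probability p. The goalkeeper is indifferent when 16p + (1−p) = −14p + 3(1−p), giving p = 1/16.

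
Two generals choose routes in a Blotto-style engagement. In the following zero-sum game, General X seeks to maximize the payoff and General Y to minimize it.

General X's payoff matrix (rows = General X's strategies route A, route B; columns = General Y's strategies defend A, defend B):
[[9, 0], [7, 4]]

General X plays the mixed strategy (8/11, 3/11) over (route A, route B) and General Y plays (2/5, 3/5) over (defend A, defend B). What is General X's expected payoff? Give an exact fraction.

222/55

Against (2/5, 3/5), each row's expected payoff is route A: 18/5; route B: 26/5.
Taking the (8/11, 3/11)-weighted average: (8/11)·(18/5) + (3/11)·(26/5) = 222/55.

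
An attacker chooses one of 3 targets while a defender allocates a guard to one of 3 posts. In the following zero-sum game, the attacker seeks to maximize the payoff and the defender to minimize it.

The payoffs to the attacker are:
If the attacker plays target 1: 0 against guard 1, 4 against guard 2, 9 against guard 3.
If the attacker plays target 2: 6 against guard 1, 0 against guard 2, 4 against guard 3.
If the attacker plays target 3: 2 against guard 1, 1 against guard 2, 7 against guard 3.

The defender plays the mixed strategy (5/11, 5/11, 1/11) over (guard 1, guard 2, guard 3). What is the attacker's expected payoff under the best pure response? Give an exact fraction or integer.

target 1: (0)·(5/11) + (4)·(5/11) + (9)·(1/11) = 29/11.
target 2: (6)·(5/11) + (0)·(5/11) + (4)·(1/11) = 34/11.
target 3: (2)·(5/11) + (1)·(5/11) + (7)·(1/11) = 2.
The best pure response is target 2 with expected payoff 34/11.

34/11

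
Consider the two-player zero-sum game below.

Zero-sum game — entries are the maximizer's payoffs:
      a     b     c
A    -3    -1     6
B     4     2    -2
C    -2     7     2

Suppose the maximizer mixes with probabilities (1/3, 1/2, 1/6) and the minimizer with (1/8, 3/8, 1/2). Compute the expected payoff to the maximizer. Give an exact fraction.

23/16

Against (1/8, 3/8, 1/2), each row's expected payoff is A: 9/4; B: 1/4; C: 27/8.
Taking the (1/3, 1/2, 1/6)-weighted average: (1/3)·(9/4) + (1/2)·(1/4) + (1/6)·(27/8) = 23/16.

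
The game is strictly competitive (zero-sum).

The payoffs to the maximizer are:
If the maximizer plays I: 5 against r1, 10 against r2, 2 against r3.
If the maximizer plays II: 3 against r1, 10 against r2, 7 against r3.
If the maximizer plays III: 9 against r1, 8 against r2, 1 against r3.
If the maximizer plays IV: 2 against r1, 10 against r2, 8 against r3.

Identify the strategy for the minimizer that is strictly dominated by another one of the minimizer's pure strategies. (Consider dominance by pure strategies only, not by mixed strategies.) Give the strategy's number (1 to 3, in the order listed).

The minimizer prefers columns that give the maximizer less. Compare r2 with r3: 2 < 10, 7 < 10, 1 < 8, 8 < 10.
So r3 strictly dominates r2 for the minimizer; r2 is strictly dominated.

2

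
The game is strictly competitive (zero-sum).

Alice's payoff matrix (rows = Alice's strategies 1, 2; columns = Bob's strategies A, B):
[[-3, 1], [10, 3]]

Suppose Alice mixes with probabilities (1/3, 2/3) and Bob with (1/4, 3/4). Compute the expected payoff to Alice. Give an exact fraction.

19/6

Against (1/4, 3/4), each row's expected payoff is 1: 0; 2: 19/4.
Taking the (1/3, 2/3)-weighted average: (1/3)·(0) + (2/3)·(19/4) = 19/6.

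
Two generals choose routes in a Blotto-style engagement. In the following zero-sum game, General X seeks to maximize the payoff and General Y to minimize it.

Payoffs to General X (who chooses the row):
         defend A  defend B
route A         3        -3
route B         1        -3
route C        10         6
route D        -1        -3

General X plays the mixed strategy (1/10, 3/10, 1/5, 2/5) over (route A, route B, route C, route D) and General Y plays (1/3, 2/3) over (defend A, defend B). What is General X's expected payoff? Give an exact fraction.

Against (1/3, 2/3), each row's expected payoff is route A: -1; route B: -5/3; route C: 22/3; route D: -7/3.
Taking the (1/10, 3/10, 1/5, 2/5)-weighted average: (1/10)·(-1) + (3/10)·(-5/3) + (1/5)·(22/3) + (2/5)·(-7/3) = -1/15.

-1/15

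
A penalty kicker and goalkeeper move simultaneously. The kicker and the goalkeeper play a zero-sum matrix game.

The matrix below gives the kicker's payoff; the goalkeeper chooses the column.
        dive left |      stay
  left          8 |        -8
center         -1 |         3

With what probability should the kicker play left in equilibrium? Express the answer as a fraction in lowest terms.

Row minima are -8 and -1, so the kicker's maximin is -1; column maxima are 8 and 3, so the goalkeeper's minimax is 3. These differ, so the equilibrium is in mixed strategies.
Let the kicker play left with probability p. The goalkeeper is indifferent when 8p − (1−p) = −8p + 3(1−p), giving p = 1/5.

1/5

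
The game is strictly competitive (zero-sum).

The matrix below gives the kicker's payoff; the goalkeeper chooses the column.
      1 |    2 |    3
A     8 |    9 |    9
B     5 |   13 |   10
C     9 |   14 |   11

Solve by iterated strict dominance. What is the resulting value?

9

Column 2 is strictly dominated by 1 for the goalkeeper (8<9, 5<13, 9<14); eliminate 2.
Row B is strictly dominated by row C (9>5, 11>10); eliminate B.
Row A is strictly dominated by row C (9>8, 11>9); eliminate A.
Column 3 is strictly dominated by 1 for the goalkeeper (9<11); eliminate 3.
Only (C, 1) remains, with payoff 9.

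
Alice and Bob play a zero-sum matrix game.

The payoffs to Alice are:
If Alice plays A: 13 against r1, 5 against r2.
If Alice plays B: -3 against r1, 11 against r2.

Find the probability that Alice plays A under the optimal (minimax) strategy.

7/11

Row minima are 5 and -3, so Alice's maximin is 5; column maxima are 13 and 11, so Bob's minimax is 11. These differ, so the equilibrium is in mixed strategies.
Let Alice play A with probability p. Bob is indifferent when 13p − 3(1−p) = 5p + 11(1−p), giving p = 7/11.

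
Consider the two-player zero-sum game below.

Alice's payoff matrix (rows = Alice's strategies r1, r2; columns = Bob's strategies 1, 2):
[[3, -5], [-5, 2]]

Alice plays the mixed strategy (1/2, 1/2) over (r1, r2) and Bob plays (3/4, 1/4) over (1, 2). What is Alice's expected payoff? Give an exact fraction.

Against (3/4, 1/4), each row's expected payoff is r1: 1; r2: -13/4.
Taking the (1/2, 1/2)-weighted average: (1/2)·(1) + (1/2)·(-13/4) = -9/8.

-9/8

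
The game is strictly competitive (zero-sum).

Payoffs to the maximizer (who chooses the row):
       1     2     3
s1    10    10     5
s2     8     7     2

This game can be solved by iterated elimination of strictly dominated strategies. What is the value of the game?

Row s2 is strictly dominated by row s1 (10>8, 10>7, 5>2); eliminate s2.
Column 1 is strictly dominated by 3 for the minimizer (5<10); eliminate 1.
Column 2 is strictly dominated by 3 for the minimizer (5<10); eliminate 2.
Only (s1, 3) remains, with payoff 5.

5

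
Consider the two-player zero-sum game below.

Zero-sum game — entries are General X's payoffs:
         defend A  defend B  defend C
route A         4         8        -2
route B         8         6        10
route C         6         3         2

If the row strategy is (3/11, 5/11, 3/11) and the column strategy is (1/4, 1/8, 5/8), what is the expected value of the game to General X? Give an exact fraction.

Against (1/4, 1/8, 5/8), each row's expected payoff is route A: 3/4; route B: 9; route C: 25/8.
Taking the (3/11, 5/11, 3/11)-weighted average: (3/11)·(3/4) + (5/11)·(9) + (3/11)·(25/8) = 453/88.

453/88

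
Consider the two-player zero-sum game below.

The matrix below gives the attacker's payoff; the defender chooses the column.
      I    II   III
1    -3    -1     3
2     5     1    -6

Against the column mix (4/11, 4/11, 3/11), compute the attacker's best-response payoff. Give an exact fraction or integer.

6/11

1: (-3)·(4/11) + (-1)·(4/11) + (3)·(3/11) = -7/11.
2: (5)·(4/11) + (1)·(4/11) + (-6)·(3/11) = 6/11.
The best pure response is 2 with expected payoff 6/11.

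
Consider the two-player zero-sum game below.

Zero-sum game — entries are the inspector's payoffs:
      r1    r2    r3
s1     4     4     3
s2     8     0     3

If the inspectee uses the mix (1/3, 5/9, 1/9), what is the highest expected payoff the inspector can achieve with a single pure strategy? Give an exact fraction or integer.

s1: (4)·(1/3) + (4)·(5/9) + (3)·(1/9) = 35/9.
s2: (8)·(1/3) + (0)·(5/9) + (3)·(1/9) = 3.
The best pure response is s1 with expected payoff 35/9.

35/9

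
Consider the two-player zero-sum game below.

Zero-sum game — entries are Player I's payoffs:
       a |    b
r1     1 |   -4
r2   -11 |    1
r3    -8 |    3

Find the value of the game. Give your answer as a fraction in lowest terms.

Row r2 is strictly dominated by row r3, so Player I never plays it.
The remaining 2×2 game on (r1, r3) × (a, b) has no saddle point. Let Player I play r1 with probability p; indifference gives p − 8(1−p) = −4p + 3(1−p), so p = 11/16.
Similarly Player II's optimal q on a is 7/16, and the value is 1·(7/16) + (-4)·(9/16) = -29/16.

-29/16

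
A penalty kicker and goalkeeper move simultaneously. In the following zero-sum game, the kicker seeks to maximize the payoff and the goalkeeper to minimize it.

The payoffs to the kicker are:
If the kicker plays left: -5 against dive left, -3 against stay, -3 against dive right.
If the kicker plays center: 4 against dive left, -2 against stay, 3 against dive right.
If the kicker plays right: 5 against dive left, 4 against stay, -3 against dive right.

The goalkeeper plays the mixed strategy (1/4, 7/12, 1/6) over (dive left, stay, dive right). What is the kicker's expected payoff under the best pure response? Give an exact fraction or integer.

37/12

left: (-5)·(1/4) + (-3)·(7/12) + (-3)·(1/6) = -7/2.
center: (4)·(1/4) + (-2)·(7/12) + (3)·(1/6) = 1/3.
right: (5)·(1/4) + (4)·(7/12) + (-3)·(1/6) = 37/12.
The best pure response is right with expected payoff 37/12.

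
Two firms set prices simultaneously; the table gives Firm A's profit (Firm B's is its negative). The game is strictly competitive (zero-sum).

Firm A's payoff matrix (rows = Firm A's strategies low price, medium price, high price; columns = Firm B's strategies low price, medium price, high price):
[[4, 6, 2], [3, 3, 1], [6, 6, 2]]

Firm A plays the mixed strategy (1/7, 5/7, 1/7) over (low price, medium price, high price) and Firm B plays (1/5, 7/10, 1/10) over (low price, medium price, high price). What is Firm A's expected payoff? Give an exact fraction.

Against (1/5, 7/10, 1/10), each row's expected payoff is low price: 26/5; medium price: 14/5; high price: 28/5.
Taking the (1/7, 5/7, 1/7)-weighted average: (1/7)·(26/5) + (5/7)·(14/5) + (1/7)·(28/5) = 124/35.

124/35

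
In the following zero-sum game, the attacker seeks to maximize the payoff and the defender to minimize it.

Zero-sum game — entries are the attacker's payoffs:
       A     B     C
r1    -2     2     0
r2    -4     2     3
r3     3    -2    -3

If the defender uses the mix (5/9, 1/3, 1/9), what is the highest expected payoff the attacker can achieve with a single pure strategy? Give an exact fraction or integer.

r1: (-2)·(5/9) + (2)·(1/3) + (0)·(1/9) = -4/9.
r2: (-4)·(5/9) + (2)·(1/3) + (3)·(1/9) = -11/9.
r3: (3)·(5/9) + (-2)·(1/3) + (-3)·(1/9) = 2/3.
The best pure response is r3 with expected payoff 2/3.

2/3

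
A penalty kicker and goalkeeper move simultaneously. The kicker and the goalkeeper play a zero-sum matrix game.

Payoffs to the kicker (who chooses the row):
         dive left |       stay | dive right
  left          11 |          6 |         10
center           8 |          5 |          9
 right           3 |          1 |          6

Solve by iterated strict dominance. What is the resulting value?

6

Row right is strictly dominated by row left (11>3, 6>1, 10>6); eliminate right.
Row center is strictly dominated by row left (11>8, 6>5, 10>9); eliminate center.
Column dive left is strictly dominated by stay for the goalkeeper (6<11); eliminate dive left.
Column dive right is strictly dominated by stay for the goalkeeper (6<10); eliminate dive right.
Only (left, stay) remains, with payoff 6.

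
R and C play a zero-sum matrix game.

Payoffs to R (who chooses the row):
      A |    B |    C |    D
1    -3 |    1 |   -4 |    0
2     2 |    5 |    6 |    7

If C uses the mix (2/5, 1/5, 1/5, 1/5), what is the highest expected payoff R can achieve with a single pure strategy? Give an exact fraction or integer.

22/5

1: (-3)·(2/5) + (1)·(1/5) + (-4)·(1/5) + (0)·(1/5) = -9/5.
2: (2)·(2/5) + (5)·(1/5) + (6)·(1/5) + (7)·(1/5) = 22/5.
The best pure response is 2 with expected payoff 22/5.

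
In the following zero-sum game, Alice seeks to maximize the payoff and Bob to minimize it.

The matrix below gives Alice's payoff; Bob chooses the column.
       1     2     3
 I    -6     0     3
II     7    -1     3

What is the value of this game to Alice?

-3/7

Column 3 is strictly dominated by 2 for Bob (it gives Alice more in every row).
The remaining 2×2 game on (I, II) × (1, 2) has no saddle point. Let Alice play I with probability p; indifference gives −6p + 7(1−p) = −(1−p), so p = 4/7.
Similarly Bob's optimal q on 1 is 1/14, and the value is -6·(1/14) + (0)·(13/14) = -3/7.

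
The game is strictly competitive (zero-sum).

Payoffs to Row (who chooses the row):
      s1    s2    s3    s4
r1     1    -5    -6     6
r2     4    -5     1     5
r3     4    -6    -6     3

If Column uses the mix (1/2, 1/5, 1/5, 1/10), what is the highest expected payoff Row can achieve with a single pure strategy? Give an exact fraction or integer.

r1: (1)·(1/2) + (-5)·(1/5) + (-6)·(1/5) + (6)·(1/10) = -11/10.
r2: (4)·(1/2) + (-5)·(1/5) + (1)·(1/5) + (5)·(1/10) = 17/10.
r3: (4)·(1/2) + (-6)·(1/5) + (-6)·(1/5) + (3)·(1/10) = -1/10.
The best pure response is r2 with expected payoff 17/10.

17/10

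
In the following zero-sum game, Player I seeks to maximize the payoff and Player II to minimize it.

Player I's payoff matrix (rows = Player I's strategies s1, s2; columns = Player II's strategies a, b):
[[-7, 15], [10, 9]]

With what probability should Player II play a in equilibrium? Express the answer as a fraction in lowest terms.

Row minima are -7 and 9, so Player I's maximin is 9; column maxima are 10 and 15, so Player II's minimax is 10. These differ, so the equilibrium is in mixed strategies.
Let Player II play a with probability q. Player I is indifferent when −7q + 15(1−q) = 10q + 9(1−q), giving q = 6/23.

6/23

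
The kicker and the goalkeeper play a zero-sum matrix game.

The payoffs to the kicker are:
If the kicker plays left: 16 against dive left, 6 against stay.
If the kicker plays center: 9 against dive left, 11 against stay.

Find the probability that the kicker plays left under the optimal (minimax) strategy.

1/6

Row minima are 6 and 9, so the kicker's maximin is 9; column maxima are 16 and 11, so the goalkeeper's minimax is 11. These differ, so the equilibrium is in mixed strategies.
Let the kicker play left with probability p. The goalkeeper is indifferent when 16p + 9(1−p) = 6p + 11(1−p), giving p = 1/6.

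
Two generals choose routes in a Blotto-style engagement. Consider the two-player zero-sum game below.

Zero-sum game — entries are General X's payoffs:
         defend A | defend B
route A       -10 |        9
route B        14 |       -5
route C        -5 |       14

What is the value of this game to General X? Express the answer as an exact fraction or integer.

Row route A is strictly dominated by row route C, so General X never plays it.
The remaining 2×2 game on (route B, route C) × (defend A, defend B) has no saddle point. Let General X play route B with probability p; indifference gives 14p − 5(1−p) = −5p + 14(1−p), so p = 1/2.
Similarly General Y's optimal q on defend A is 1/2, and the value is 14·(1/2) + (-5)·(1/2) = 9/2.

9/2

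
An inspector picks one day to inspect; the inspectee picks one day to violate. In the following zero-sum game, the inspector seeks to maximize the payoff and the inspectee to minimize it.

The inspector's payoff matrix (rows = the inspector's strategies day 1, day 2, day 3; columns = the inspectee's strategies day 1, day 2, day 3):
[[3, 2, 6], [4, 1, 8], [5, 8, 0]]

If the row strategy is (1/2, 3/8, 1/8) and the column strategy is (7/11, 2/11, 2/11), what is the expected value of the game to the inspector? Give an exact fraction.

Against (7/11, 2/11, 2/11), each row's expected payoff is day 1: 37/11; day 2: 46/11; day 3: 51/11.
Taking the (1/2, 3/8, 1/8)-weighted average: (1/2)·(37/11) + (3/8)·(46/11) + (1/8)·(51/11) = 337/88.

337/88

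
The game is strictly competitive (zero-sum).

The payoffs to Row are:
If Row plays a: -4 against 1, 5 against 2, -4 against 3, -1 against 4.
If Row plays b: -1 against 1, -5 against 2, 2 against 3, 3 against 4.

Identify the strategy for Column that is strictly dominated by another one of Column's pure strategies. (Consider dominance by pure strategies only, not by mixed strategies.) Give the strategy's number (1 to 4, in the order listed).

4

Column prefers columns that give Row less. Compare 4 with 1: -4 < -1, -1 < 3.
So 1 strictly dominates 4 for Column; 4 is strictly dominated.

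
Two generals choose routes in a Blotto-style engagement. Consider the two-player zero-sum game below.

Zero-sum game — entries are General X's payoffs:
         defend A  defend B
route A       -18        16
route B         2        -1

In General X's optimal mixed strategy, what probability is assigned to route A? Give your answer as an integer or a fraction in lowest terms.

3/37

Row minima are -18 and -1, so General X's maximin is -1; column maxima are 2 and 16, so General Y's minimax is 2. These differ, so the equilibrium is in mixed strategies.
Let General X play route A with probability p. General Y is indifferent when −18p + 2(1−p) = 16p − (1−p), giving p = 3/37.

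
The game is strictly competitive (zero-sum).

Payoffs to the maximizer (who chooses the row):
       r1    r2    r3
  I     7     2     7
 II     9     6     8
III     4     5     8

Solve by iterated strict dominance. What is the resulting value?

Column r3 is strictly dominated by r2 for the minimizer (2<7, 6<8, 5<8); eliminate r3.
Row I is strictly dominated by row II (9>7, 6>2); eliminate I.
Row III is strictly dominated by row II (9>4, 6>5); eliminate III.
Column r1 is strictly dominated by r2 for the minimizer (6<9); eliminate r1.
Only (II, r2) remains, with payoff 6.

6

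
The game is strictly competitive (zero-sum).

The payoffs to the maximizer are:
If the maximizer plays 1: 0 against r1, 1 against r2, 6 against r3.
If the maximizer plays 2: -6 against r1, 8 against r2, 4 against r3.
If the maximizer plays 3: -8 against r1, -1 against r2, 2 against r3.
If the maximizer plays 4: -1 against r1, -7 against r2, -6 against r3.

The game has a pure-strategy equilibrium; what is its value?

0

Row minima: 0, -6, -8, -7 → the maximizer's maximin is 0.
Column maxima: 0, 8, 6 → the minimizer's minimax is 0.
They coincide at (1, r1), so the value is 0.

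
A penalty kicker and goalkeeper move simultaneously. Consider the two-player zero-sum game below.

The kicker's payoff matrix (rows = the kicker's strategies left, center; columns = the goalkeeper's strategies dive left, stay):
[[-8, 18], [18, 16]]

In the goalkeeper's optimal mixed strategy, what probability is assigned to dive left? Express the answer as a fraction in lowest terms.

Row minima are -8 and 16, so the kicker's maximin is 16; column maxima are 18 and 18, so the goalkeeper's minimax is 18. These differ, so the equilibrium is in mixed strategies.
Let the goalkeeper play dive left with probability q. The kicker is indifferent when −8q + 18(1−q) = 18q + 16(1−q), giving q = 1/14.

1/14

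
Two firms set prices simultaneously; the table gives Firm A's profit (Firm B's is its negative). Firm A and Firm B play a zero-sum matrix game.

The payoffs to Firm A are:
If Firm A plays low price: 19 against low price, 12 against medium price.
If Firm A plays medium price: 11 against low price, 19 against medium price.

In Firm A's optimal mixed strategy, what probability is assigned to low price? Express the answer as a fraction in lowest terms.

Row minima are 12 and 11, so Firm A's maximin is 12; column maxima are 19 and 19, so Firm B's minimax is 19. These differ, so the equilibrium is in mixed strategies.
Let Firm A play low price with probability p. Firm B is indifferent when 19p + 11(1−p) = 12p + 19(1−p), giving p = 8/15.

8/15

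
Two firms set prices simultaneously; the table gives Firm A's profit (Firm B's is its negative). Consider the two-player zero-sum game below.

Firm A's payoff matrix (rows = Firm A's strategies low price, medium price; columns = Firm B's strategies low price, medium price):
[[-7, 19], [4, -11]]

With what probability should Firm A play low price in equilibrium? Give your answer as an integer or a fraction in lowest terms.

15/41

Row minima are -7 and -11, so Firm A's maximin is -7; column maxima are 4 and 19, so Firm B's minimax is 4. These differ, so the equilibrium is in mixed strategies.
Let Firm A play low price with probability p. Firm B is indifferent when −7p + 4(1−p) = 19p − 11(1−p), giving p = 15/41.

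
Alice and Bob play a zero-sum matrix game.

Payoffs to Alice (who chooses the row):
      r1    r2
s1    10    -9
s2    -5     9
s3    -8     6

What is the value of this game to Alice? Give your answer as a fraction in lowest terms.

Row s3 is strictly dominated by row s2, so Alice never plays it.
The remaining 2×2 game on (s1, s2) × (r1, r2) has no saddle point. Let Alice play s1 with probability p; indifference gives 10p − 5(1−p) = −9p + 9(1−p), so p = 14/33.
Similarly Bob's optimal q on r1 is 6/11, and the value is 10·(6/11) + (-9)·(5/11) = 15/11.

15/11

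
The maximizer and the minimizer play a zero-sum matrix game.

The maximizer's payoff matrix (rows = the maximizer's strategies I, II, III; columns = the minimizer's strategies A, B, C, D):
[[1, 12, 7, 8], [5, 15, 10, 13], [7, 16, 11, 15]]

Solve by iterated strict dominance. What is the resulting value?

Row II is strictly dominated by row III (7>5, 16>15, 11>10, 15>13); eliminate II.
Row I is strictly dominated by row III (7>1, 16>12, 11>7, 15>8); eliminate I.
Column D is strictly dominated by A for the minimizer (7<15); eliminate D.
Column C is strictly dominated by A for the minimizer (7<11); eliminate C.
Column B is strictly dominated by A for the minimizer (7<16); eliminate B.
Only (III, A) remains, with payoff 7.

7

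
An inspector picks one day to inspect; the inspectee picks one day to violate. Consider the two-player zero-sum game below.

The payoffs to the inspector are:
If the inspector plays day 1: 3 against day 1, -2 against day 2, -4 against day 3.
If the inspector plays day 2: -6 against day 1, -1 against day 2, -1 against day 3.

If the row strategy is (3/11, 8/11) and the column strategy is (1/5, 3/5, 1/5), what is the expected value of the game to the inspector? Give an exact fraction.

Against (1/5, 3/5, 1/5), each row's expected payoff is day 1: -7/5; day 2: -2.
Taking the (3/11, 8/11)-weighted average: (3/11)·(-7/5) + (8/11)·(-2) = -101/55.

-101/55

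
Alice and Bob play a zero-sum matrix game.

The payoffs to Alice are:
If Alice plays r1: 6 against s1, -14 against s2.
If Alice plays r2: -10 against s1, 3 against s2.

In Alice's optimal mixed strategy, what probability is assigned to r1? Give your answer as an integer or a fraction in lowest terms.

Row minima are -14 and -10, so Alice's maximin is -10; column maxima are 6 and 3, so Bob's minimax is 3. These differ, so the equilibrium is in mixed strategies.
Let Alice play r1 with probability p. Bob is indifferent when 6p − 10(1−p) = −14p + 3(1−p), giving p = 13/33.

13/33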